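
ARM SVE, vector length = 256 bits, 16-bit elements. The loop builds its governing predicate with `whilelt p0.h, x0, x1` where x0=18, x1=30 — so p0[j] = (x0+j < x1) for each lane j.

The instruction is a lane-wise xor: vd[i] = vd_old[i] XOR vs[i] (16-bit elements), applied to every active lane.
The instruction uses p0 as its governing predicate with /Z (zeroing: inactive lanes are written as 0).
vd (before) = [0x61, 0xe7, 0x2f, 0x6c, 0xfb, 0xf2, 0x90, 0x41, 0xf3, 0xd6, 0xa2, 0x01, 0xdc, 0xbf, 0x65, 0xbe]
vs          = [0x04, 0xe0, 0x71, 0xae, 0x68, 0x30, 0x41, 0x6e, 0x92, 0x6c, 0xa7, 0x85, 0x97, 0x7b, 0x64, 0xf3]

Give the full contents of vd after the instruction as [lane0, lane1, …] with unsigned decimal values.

register lanes = 256/16 = 16
whilelt: lane j active iff 18+j < 30 → j < 12 → 12 active
vd[0] xor(0x61,0x04) -> 0x65
vd[1] xor(0xe7,0xe0) -> 0x07
vd[2] xor(0x2f,0x71) -> 0x5e
vd[3] xor(0x6c,0xae) -> 0xc2
vd[4] xor(0xfb,0x68) -> 0x93
vd[5] xor(0xf2,0x30) -> 0xc2
vd[6] xor(0x90,0x41) -> 0xd1
vd[7] xor(0x41,0x6e) -> 0x2f
vd[8] xor(0xf3,0x92) -> 0x61
vd[9] xor(0xd6,0x6c) -> 0xba
vd[10] xor(0xa2,0xa7) -> 0x05
vd[11] xor(0x01,0x85) -> 0x84
vd[12] tail/zero -> 0x00
vd[13] tail/zero -> 0x00
vd[14] tail/zero -> 0x00
vd[15] tail/zero -> 0x00

vd = [101, 7, 94, 194, 147, 194, 209, 47, 97, 186, 5, 132, 0, 0, 0, 0]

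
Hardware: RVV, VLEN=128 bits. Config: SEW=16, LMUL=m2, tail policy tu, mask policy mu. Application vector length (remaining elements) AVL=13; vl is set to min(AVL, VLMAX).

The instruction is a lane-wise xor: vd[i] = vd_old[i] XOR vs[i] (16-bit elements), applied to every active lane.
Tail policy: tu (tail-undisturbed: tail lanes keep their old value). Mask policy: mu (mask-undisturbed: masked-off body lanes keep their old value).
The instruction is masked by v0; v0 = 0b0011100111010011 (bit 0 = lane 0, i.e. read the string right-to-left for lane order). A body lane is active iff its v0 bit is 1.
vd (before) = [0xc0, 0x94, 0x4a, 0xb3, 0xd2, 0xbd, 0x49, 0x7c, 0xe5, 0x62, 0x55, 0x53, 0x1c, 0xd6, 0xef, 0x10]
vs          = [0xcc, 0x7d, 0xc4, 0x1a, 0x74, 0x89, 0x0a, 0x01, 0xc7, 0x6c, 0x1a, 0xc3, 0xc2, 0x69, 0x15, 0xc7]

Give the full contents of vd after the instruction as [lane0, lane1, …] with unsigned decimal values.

lanes per group: 128·2/16 = 16
vl = min(AVL, VLMAX) = min(13, 16) = 13
vd[0] xor(0xc0,0xcc) -> 0x0c
vd[1] xor(0x94,0x7d) -> 0xe9
vd[2] mask-off/keep -> 0x4a
vd[3] mask-off/keep -> 0xb3
vd[4] xor(0xd2,0x74) -> 0xa6
vd[5] mask-off/keep -> 0xbd
vd[6] xor(0x49,0x0a) -> 0x43
vd[7] xor(0x7c,0x01) -> 0x7d
vd[8] xor(0xe5,0xc7) -> 0x22
vd[9] mask-off/keep -> 0x62
vd[10] mask-off/keep -> 0x55
vd[11] xor(0x53,0xc3) -> 0x90
vd[12] xor(0x1c,0xc2) -> 0xde
vd[13] tail/keep -> 0xd6
vd[14] tail/keep -> 0xef
vd[15] tail/keep -> 0x10

vd = [12, 233, 74, 179, 166, 189, 67, 125, 34, 98, 85, 144, 222, 214, 239, 16]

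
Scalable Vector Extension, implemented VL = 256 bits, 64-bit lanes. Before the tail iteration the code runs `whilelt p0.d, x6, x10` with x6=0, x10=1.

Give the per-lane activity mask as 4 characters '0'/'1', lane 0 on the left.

register lanes = 256/64 = 4
active while 0+j < 1, i.e. j ∈ [0,1) capped at 4 ⇒ 1
bits (lane 0 leftmost): 1000

predicate = 1000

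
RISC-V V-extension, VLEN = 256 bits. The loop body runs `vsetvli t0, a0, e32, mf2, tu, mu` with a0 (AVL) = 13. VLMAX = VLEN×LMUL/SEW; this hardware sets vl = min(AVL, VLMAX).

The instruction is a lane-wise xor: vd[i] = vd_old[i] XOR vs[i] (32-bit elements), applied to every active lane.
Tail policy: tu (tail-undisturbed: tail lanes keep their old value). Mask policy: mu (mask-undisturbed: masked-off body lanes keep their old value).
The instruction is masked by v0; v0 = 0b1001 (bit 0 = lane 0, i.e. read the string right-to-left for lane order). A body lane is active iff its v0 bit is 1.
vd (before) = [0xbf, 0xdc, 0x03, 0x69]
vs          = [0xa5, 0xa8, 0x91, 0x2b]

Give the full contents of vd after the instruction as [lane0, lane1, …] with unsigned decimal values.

VLMAX = (256 × 1/2) / 32 = 4 lanes
AVL=13 > VLMAX=4, so vl = 4
[0] xor(0xbf,0xa5) = 0x1a
[1] mask-off/keep = 0xdc
[2] mask-off/keep = 0x03
[3] xor(0x69,0x2b) = 0x42

vd = [26, 220, 3, 66]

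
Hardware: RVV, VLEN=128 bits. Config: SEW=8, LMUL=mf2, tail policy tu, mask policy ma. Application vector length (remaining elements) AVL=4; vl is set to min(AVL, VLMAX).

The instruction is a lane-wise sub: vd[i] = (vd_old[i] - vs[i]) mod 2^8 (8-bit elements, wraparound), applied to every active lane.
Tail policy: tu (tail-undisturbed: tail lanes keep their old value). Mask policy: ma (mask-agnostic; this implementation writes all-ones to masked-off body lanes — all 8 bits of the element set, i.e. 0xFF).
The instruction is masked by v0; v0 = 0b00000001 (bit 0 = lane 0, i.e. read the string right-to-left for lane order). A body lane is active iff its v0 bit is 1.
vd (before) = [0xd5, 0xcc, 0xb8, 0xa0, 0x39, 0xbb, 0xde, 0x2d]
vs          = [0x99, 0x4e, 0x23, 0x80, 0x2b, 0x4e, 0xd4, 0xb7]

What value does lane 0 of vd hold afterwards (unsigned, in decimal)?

lanes per group: 128·1/2/8 = 8
vl = min(AVL, VLMAX) = min(4, 8) = 4
  i=0: sub(0xd5,0x99) → 60
  i=1: mask-off/ones → 255
  i=2: mask-off/ones → 255
  i=3: mask-off/ones → 255
  i=4: tail/keep → 57
  i=5: tail/keep → 187
  i=6: tail/keep → 222
  i=7: tail/keep → 45

vd[0] = 60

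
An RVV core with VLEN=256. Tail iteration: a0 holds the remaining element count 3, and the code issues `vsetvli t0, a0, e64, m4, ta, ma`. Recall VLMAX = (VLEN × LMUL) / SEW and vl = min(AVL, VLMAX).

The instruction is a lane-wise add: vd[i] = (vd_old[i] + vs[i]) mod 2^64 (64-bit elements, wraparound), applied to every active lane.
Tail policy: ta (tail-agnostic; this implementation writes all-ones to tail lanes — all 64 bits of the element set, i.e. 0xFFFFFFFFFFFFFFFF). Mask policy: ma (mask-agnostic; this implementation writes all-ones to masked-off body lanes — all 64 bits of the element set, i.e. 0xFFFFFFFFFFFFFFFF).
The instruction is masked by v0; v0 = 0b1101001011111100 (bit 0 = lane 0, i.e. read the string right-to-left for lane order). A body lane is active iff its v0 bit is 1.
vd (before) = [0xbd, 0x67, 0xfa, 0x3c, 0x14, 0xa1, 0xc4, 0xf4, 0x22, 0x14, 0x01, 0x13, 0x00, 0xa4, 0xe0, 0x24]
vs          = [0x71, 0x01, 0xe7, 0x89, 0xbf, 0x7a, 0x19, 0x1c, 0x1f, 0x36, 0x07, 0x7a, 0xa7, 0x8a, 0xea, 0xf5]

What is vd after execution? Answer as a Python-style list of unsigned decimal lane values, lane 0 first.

VLMAX = (256 × 4) / 64 = 16 lanes
AVL=3 ≤ VLMAX=16, so vl = 3
[0] mask-off/ones = 0xffffffffffffffff
[1] mask-off/ones = 0xffffffffffffffff
[2] add(0xfa,0xe7) = 0x1e1
[3] tail/ones = 0xffffffffffffffff
[4] tail/ones = 0xffffffffffffffff
[5] tail/ones = 0xffffffffffffffff
[6] tail/ones = 0xffffffffffffffff
[7] tail/ones = 0xffffffffffffffff
[8] tail/ones = 0xffffffffffffffff
[9] tail/ones = 0xffffffffffffffff
[10] tail/ones = 0xffffffffffffffff
[11] tail/ones = 0xffffffffffffffff
[12] tail/ones = 0xffffffffffffffff
[13] tail/ones = 0xffffffffffffffff
[14] tail/ones = 0xffffffffffffffff
[15] tail/ones = 0xffffffffffffffff

vd = [18446744073709551615, 18446744073709551615, 481, 18446744073709551615, 18446744073709551615, 18446744073709551615, 18446744073709551615, 18446744073709551615, 18446744073709551615, 18446744073709551615, 18446744073709551615, 18446744073709551615, 18446744073709551615, 18446744073709551615, 18446744073709551615, 18446744073709551615]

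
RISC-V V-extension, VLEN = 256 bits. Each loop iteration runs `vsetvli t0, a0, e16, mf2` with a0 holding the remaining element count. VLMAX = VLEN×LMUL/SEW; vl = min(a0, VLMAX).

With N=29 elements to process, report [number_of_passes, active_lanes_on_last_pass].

[iterations, last_vl] = [4, 5]

VLMAX = VLEN×LMUL/SEW = 256×1/2/16 = 8
N=29: ⌈29/8⌉ = 4 iters; last vl = 29 − 3×8 = 5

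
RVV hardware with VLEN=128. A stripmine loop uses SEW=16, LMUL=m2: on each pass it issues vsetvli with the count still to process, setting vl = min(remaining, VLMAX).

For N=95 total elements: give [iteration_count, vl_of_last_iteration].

VLMAX = VLEN×LMUL/SEW = 128×2/16 = 16
95 elements at 16/iter → 6 passes, remainder 15 on the last

[iterations, last_vl] = [6, 15]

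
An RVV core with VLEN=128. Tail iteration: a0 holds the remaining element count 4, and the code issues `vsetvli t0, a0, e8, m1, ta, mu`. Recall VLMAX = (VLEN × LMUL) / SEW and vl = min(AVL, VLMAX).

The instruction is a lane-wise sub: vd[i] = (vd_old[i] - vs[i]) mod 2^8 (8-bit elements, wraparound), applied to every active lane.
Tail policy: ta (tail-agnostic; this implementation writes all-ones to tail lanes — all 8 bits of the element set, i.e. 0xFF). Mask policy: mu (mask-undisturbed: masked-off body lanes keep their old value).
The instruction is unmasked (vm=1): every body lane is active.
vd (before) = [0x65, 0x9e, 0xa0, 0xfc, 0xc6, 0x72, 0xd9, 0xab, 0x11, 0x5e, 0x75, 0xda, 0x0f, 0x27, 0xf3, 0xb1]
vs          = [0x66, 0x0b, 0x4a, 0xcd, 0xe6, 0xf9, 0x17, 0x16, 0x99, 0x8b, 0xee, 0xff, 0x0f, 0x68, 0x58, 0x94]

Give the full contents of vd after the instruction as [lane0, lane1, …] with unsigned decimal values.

vd = [255, 147, 86, 47, 255, 255, 255, 255, 255, 255, 255, 255, 255, 255, 255, 255]

VLMAX = (128 × 1) / 8 = 16 lanes
vl = min(AVL, VLMAX) = min(4, 16) = 4
[0] sub(0x65,0x66) = 0xff
[1] sub(0x9e,0x0b) = 0x93
[2] sub(0xa0,0x4a) = 0x56
[3] sub(0xfc,0xcd) = 0x2f
[4] tail/ones = 0xff
[5] tail/ones = 0xff
[6] tail/ones = 0xff
[7] tail/ones = 0xff
[8] tail/ones = 0xff
[9] tail/ones = 0xff
[10] tail/ones = 0xff
[11] tail/ones = 0xff
[12] tail/ones = 0xff
[13] tail/ones = 0xff
[14] tail/ones = 0xff
[15] tail/ones = 0xff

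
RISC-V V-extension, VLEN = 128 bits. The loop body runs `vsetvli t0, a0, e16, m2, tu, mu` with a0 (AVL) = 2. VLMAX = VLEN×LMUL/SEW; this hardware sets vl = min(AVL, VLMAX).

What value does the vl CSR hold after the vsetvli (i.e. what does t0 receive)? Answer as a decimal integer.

vl = 2

VLMAX = (128 × 2) / 16 = 16 lanes
vl ← min(2, 16) = 2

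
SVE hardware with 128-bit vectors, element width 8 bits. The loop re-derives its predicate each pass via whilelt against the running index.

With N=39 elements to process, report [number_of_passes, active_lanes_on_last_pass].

[iterations, last_vl] = [3, 7]

128-bit reg / 8-bit elem → 16 lanes
iterations = ceil(39/16) = 3; final-pass vl = 7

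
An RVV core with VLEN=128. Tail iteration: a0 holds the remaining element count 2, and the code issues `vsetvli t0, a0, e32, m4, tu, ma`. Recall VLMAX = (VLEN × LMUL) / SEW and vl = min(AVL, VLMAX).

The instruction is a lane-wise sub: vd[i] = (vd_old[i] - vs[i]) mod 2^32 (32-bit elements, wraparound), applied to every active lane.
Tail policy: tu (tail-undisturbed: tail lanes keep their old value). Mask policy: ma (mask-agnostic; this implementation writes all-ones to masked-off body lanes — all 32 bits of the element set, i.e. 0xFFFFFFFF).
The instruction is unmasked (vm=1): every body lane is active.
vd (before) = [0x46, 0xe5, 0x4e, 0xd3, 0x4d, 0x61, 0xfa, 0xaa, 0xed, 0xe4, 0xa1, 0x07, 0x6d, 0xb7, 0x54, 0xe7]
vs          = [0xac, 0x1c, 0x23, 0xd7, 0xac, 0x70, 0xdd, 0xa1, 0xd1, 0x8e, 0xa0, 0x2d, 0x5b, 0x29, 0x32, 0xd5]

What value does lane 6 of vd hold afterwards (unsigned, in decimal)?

VLMAX = (128 × 4) / 32 = 16 lanes
AVL=2 ≤ VLMAX=16, so vl = 2
vd[0] sub(0x46,0xac) -> 0xffffff9a
vd[1] sub(0xe5,0x1c) -> 0xc9
vd[2] tail/keep -> 0x4e
vd[3] tail/keep -> 0xd3
vd[4] tail/keep -> 0x4d
vd[5] tail/keep -> 0x61
vd[6] tail/keep -> 0xfa
vd[7] tail/keep -> 0xaa
vd[8] tail/keep -> 0xed
vd[9] tail/keep -> 0xe4
vd[10] tail/keep -> 0xa1
vd[11] tail/keep -> 0x07
vd[12] tail/keep -> 0x6d
vd[13] tail/keep -> 0xb7
vd[14] tail/keep -> 0x54
vd[15] tail/keep -> 0xe7

vd[6] = 250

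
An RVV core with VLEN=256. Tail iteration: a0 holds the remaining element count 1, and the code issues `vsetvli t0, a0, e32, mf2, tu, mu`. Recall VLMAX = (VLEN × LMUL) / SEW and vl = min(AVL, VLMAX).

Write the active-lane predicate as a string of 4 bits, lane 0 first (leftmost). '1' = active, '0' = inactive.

predicate = 1000

VLMAX = (256 × 1/2) / 32 = 4 lanes
vl = min(AVL, VLMAX) = min(1, 4) = 1
bits (lane 0 leftmost): 1000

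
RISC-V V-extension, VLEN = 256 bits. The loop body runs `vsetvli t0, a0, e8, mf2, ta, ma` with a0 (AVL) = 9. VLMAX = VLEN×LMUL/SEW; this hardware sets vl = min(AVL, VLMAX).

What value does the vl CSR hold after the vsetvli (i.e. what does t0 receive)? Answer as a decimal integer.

VLMAX = VLEN×LMUL/SEW = 256×1/2/8 = 16
vl ← min(9, 16) = 9

vl = 9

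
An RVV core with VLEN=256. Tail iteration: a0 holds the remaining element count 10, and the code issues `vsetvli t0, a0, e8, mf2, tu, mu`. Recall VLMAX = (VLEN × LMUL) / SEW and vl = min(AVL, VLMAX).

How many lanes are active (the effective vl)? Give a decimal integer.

vl = 10

lanes per group: 256·1/2/8 = 16
vl = min(AVL, VLMAX) = min(10, 16) = 10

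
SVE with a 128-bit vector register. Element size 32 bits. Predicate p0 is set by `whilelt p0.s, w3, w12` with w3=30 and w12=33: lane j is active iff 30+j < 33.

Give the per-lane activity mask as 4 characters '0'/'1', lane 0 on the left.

register lanes = 128/32 = 4
active while 30+j < 33, i.e. j ∈ [0,3) capped at 4 ⇒ 3
bits (lane 0 leftmost): 1110

predicate = 1110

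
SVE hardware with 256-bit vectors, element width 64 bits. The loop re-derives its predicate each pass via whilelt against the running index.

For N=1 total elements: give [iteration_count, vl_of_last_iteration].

256-bit reg / 64-bit elem → 4 lanes
N=1: ⌈1/4⌉ = 1 iters; last vl = 1 − 0×4 = 1

[iterations, last_vl] = [1, 1]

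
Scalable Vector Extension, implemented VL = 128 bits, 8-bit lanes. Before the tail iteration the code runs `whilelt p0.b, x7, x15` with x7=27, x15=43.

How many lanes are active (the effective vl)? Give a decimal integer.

128-bit reg / 8-bit elem → 16 lanes
whilelt: lane j active iff 27+j < 43 → j < 16 → 16 active

vl = 16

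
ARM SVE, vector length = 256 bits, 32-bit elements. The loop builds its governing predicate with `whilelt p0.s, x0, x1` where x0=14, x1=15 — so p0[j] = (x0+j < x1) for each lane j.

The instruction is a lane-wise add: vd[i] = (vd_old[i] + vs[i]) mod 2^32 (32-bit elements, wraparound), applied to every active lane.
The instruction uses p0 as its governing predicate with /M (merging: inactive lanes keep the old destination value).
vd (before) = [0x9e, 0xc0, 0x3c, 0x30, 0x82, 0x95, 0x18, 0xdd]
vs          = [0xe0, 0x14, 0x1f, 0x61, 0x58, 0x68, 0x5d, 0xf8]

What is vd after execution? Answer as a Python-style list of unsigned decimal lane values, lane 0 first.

lane count: 256 div 32 = 8
p0[j] = (14+j < 15); true for j=0..0 → 1 lanes set
lane  0: add(0x9e,0xe0) ⇒ 0x17e
lane  1: tail/keep ⇒ 0xc0
lane  2: tail/keep ⇒ 0x3c
lane  3: tail/keep ⇒ 0x30
lane  4: tail/keep ⇒ 0x82
lane  5: tail/keep ⇒ 0x95
lane  6: tail/keep ⇒ 0x18
lane  7: tail/keep ⇒ 0xdd

vd = [382, 192, 60, 48, 130, 149, 24, 221]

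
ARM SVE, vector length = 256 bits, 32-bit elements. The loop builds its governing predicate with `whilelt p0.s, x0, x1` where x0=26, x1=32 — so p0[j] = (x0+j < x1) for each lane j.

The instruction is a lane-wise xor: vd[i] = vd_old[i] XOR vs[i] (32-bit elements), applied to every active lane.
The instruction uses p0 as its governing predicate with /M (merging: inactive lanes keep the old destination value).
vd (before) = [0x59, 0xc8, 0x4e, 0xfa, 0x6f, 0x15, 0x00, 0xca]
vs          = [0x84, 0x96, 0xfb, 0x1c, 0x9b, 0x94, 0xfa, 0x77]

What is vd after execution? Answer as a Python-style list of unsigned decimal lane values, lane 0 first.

vd = [221, 94, 181, 230, 244, 129, 0, 202]

lane count: 256 div 32 = 8
p0[j] = (26+j < 32); true for j=0..5 → 6 lanes set
  i=0: xor(0x59,0x84) → 221
  i=1: xor(0xc8,0x96) → 94
  i=2: xor(0x4e,0xfb) → 181
  i=3: xor(0xfa,0x1c) → 230
  i=4: xor(0x6f,0x9b) → 244
  i=5: xor(0x15,0x94) → 129
  i=6: tail/keep → 0
  i=7: tail/keep → 202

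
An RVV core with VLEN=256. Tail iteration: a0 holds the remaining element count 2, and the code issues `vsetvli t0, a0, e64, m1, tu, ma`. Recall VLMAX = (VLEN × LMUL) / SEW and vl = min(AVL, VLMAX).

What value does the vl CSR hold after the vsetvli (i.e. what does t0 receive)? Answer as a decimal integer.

vl = 2

lanes per group: 256·1/64 = 4
AVL=2 ≤ VLMAX=4, so vl = 2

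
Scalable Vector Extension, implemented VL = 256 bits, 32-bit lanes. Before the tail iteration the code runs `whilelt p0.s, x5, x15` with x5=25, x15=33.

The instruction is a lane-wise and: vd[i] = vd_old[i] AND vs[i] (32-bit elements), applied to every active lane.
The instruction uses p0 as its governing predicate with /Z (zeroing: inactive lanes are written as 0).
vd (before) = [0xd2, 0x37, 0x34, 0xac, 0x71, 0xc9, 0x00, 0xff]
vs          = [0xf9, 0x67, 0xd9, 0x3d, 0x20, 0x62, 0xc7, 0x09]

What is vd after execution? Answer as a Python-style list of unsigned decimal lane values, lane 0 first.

lane count: 256 div 32 = 8
p0[j] = (25+j < 33); true for j=0..7 → 8 lanes set
  i=0: and(0xd2,0xf9) → 208
  i=1: and(0x37,0x67) → 39
  i=2: and(0x34,0xd9) → 16
  i=3: and(0xac,0x3d) → 44
  i=4: and(0x71,0x20) → 32
  i=5: and(0xc9,0x62) → 64
  i=6: and(0x00,0xc7) → 0
  i=7: and(0xff,0x09) → 9

vd = [208, 39, 16, 44, 32, 64, 0, 9]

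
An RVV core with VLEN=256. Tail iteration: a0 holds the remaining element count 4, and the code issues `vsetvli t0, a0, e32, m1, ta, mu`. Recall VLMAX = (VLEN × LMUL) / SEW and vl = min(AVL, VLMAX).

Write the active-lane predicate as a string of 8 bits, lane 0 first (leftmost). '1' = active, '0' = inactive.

lanes per group: 256·1/32 = 8
AVL=4 ≤ VLMAX=8, so vl = 4
bits (lane 0 leftmost): 11110000

predicate = 11110000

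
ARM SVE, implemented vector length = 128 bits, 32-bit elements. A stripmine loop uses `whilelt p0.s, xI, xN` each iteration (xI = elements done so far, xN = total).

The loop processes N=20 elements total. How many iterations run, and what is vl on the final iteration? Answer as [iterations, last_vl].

128-bit reg / 32-bit elem → 4 lanes
N=20: ⌈20/4⌉ = 5 iters; last vl = 20 − 4×4 = 4

[iterations, last_vl] = [5, 4]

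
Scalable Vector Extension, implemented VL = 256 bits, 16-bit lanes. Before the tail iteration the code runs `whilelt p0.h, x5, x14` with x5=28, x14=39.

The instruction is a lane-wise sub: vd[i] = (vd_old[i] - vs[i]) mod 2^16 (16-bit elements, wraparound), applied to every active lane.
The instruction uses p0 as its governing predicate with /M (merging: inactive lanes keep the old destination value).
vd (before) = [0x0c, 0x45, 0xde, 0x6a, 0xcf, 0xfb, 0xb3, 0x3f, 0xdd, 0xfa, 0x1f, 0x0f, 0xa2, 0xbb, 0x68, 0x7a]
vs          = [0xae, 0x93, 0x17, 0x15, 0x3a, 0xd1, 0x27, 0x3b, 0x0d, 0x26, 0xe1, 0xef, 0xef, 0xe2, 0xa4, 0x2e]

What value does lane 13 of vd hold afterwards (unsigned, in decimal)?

vd[13] = 187

256-bit reg / 16-bit elem → 16 lanes
p0[j] = (28+j < 39); true for j=0..10 → 11 lanes set
[0] sub(0x0c,0xae) = 0xff5e
[1] sub(0x45,0x93) = 0xffb2
[2] sub(0xde,0x17) = 0xc7
[3] sub(0x6a,0x15) = 0x55
[4] sub(0xcf,0x3a) = 0x95
[5] sub(0xfb,0xd1) = 0x2a
[6] sub(0xb3,0x27) = 0x8c
[7] sub(0x3f,0x3b) = 0x04
[8] sub(0xdd,0x0d) = 0xd0
[9] sub(0xfa,0x26) = 0xd4
[10] sub(0x1f,0xe1) = 0xff3e
[11] tail/keep = 0x0f
[12] tail/keep = 0xa2
[13] tail/keep = 0xbb
[14] tail/keep = 0x68
[15] tail/keep = 0x7a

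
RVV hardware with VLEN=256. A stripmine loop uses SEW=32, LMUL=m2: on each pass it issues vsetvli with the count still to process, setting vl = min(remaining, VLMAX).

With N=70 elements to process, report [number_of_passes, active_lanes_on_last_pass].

VLMAX = VLEN×LMUL/SEW = 256×2/32 = 16
iterations = ceil(70/16) = 5; final-pass vl = 6

[iterations, last_vl] = [5, 6]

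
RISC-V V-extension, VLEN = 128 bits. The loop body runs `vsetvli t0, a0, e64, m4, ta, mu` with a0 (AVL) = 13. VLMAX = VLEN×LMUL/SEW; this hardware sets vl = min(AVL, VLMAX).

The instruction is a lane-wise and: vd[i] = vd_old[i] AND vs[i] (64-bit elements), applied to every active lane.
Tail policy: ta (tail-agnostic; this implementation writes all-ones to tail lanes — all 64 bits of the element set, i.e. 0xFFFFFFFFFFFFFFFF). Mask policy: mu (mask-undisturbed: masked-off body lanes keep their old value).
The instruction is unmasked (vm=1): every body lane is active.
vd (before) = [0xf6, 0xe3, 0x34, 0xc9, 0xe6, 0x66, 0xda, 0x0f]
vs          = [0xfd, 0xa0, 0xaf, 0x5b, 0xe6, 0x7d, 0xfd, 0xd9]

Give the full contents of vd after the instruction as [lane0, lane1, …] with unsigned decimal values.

vd = [244, 160, 36, 73, 230, 100, 216, 9]

VLMAX = (128 × 4) / 64 = 8 lanes
AVL=13 > VLMAX=8, so vl = 8
  i=0: and(0xf6,0xfd) → 244
  i=1: and(0xe3,0xa0) → 160
  i=2: and(0x34,0xaf) → 36
  i=3: and(0xc9,0x5b) → 73
  i=4: and(0xe6,0xe6) → 230
  i=5: and(0x66,0x7d) → 100
  i=6: and(0xda,0xfd) → 216
  i=7: and(0x0f,0xd9) → 9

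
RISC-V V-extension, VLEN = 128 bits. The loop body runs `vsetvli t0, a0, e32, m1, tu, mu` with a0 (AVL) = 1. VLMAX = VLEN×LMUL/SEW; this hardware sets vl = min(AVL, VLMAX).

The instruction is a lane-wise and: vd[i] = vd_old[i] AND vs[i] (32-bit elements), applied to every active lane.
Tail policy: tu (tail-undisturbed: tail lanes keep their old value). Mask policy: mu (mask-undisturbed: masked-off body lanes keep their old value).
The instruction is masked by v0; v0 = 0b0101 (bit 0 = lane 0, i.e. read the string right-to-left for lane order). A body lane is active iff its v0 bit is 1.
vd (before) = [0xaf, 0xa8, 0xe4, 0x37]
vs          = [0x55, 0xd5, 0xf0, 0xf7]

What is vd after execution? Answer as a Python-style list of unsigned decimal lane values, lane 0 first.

VLMAX = VLEN×LMUL/SEW = 128×1/32 = 4
vl ← min(1, 4) = 1
vd[0] and(0xaf,0x55) -> 0x05
vd[1] tail/keep -> 0xa8
vd[2] tail/keep -> 0xe4
vd[3] tail/keep -> 0x37

vd = [5, 168, 228, 55]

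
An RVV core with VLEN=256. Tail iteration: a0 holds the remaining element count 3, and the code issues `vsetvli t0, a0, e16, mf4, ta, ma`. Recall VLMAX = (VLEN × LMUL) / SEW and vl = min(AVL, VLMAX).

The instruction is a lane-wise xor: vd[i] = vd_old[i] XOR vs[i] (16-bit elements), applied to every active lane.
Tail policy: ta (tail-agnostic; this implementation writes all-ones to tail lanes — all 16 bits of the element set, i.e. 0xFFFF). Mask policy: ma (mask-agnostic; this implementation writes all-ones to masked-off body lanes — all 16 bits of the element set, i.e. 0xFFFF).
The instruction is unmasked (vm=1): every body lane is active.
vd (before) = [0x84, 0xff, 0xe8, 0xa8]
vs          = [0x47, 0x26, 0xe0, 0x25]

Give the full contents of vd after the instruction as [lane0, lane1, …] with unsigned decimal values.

VLMAX = (256 × 1/4) / 16 = 4 lanes
vl ← min(3, 4) = 3
lane  0: xor(0x84,0x47) ⇒ 0xc3
lane  1: xor(0xff,0x26) ⇒ 0xd9
lane  2: xor(0xe8,0xe0) ⇒ 0x08
lane  3: tail/ones ⇒ 0xffff

vd = [195, 217, 8, 65535]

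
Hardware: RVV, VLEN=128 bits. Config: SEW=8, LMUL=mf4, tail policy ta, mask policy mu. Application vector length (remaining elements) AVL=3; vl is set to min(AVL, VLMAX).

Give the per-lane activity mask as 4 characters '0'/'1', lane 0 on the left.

lanes per group: 128·1/4/8 = 4
vl = min(AVL, VLMAX) = min(3, 4) = 3
bits (lane 0 leftmost): 1110

predicate = 1110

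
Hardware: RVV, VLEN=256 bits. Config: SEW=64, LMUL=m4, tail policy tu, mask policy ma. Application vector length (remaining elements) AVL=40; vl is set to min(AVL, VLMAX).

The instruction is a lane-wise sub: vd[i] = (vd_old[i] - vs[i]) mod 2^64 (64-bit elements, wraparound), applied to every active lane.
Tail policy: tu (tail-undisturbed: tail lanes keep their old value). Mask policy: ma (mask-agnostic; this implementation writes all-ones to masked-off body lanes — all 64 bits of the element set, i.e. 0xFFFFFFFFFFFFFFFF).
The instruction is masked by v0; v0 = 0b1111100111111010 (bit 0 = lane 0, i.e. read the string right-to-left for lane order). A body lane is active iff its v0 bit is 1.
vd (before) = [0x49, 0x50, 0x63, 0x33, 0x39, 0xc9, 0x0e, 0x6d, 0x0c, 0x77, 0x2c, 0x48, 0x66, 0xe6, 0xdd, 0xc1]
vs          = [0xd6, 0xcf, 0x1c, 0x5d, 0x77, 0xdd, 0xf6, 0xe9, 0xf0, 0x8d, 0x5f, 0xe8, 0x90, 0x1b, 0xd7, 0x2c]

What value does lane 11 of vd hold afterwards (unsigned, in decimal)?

vd[11] = 18446744073709551456

lanes per group: 256·4/64 = 16
vl ← min(40, 16) = 16
vd[0] mask-off/ones -> 0xffffffffffffffff
vd[1] sub(0x50,0xcf) -> 0xffffffffffffff81
vd[2] mask-off/ones -> 0xffffffffffffffff
vd[3] sub(0x33,0x5d) -> 0xffffffffffffffd6
vd[4] sub(0x39,0x77) -> 0xffffffffffffffc2
vd[5] sub(0xc9,0xdd) -> 0xffffffffffffffec
vd[6] sub(0x0e,0xf6) -> 0xffffffffffffff18
vd[7] sub(0x6d,0xe9) -> 0xffffffffffffff84
vd[8] sub(0x0c,0xf0) -> 0xffffffffffffff1c
vd[9] mask-off/ones -> 0xffffffffffffffff
vd[10] mask-off/ones -> 0xffffffffffffffff
vd[11] sub(0x48,0xe8) -> 0xffffffffffffff60
vd[12] sub(0x66,0x90) -> 0xffffffffffffffd6
vd[13] sub(0xe6,0x1b) -> 0xcb
vd[14] sub(0xdd,0xd7) -> 0x06
vd[15] sub(0xc1,0x2c) -> 0x95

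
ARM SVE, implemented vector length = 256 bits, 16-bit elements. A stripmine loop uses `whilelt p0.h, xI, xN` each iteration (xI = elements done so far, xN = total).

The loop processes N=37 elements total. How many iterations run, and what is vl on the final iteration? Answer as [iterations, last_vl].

lane count: 256 div 16 = 16
iterations = ceil(37/16) = 3; final-pass vl = 5

[iterations, last_vl] = [3, 5]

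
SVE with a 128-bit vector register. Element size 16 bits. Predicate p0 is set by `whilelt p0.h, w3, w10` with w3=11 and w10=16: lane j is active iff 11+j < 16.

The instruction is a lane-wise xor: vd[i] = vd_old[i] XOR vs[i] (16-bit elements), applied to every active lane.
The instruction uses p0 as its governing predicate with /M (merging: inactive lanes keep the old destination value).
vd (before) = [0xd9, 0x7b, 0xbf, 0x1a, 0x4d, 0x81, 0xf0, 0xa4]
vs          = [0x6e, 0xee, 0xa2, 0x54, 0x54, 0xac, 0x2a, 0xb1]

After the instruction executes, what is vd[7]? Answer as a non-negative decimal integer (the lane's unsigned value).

register lanes = 128/16 = 8
p0[j] = (11+j < 16); true for j=0..4 → 5 lanes set
vd[0] xor(0xd9,0x6e) -> 0xb7
vd[1] xor(0x7b,0xee) -> 0x95
vd[2] xor(0xbf,0xa2) -> 0x1d
vd[3] xor(0x1a,0x54) -> 0x4e
vd[4] xor(0x4d,0x54) -> 0x19
vd[5] tail/keep -> 0x81
vd[6] tail/keep -> 0xf0
vd[7] tail/keep -> 0xa4

vd[7] = 164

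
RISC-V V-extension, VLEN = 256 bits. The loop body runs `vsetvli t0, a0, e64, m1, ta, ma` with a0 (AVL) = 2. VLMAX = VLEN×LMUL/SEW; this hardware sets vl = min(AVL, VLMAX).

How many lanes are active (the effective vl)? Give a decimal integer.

vl = 2

lanes per group: 256·1/64 = 4
vl ← min(2, 4) = 2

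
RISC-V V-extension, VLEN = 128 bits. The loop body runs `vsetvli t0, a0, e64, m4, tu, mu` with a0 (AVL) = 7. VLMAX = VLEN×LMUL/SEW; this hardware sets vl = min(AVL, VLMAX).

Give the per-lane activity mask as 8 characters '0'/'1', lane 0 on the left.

predicate = 11111110

VLMAX = (128 × 4) / 64 = 8 lanes
vl ← min(7, 8) = 7
bits (lane 0 leftmost): 11111110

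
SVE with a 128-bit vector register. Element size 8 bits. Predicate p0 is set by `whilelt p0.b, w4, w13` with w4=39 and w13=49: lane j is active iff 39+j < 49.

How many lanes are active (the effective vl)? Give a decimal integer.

vl = 10

register lanes = 128/8 = 16
p0[j] = (39+j < 49); true for j=0..9 → 10 lanes set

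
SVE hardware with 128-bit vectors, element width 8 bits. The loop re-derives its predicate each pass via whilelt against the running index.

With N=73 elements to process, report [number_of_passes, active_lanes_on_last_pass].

[iterations, last_vl] = [5, 9]

128-bit reg / 8-bit elem → 16 lanes
N=73: ⌈73/16⌉ = 5 iters; last vl = 73 − 4×16 = 9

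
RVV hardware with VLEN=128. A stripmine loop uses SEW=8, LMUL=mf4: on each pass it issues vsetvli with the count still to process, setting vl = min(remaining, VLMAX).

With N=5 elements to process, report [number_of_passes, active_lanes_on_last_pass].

VLMAX = VLEN×LMUL/SEW = 128×1/4/8 = 4
N=5: ⌈5/4⌉ = 2 iters; last vl = 5 − 1×4 = 1

[iterations, last_vl] = [2, 1]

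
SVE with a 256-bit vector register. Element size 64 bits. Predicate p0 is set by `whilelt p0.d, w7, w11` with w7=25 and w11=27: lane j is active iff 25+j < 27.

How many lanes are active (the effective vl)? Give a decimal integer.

register lanes = 256/64 = 4
whilelt: lane j active iff 25+j < 27 → j < 2 → 2 active

vl = 2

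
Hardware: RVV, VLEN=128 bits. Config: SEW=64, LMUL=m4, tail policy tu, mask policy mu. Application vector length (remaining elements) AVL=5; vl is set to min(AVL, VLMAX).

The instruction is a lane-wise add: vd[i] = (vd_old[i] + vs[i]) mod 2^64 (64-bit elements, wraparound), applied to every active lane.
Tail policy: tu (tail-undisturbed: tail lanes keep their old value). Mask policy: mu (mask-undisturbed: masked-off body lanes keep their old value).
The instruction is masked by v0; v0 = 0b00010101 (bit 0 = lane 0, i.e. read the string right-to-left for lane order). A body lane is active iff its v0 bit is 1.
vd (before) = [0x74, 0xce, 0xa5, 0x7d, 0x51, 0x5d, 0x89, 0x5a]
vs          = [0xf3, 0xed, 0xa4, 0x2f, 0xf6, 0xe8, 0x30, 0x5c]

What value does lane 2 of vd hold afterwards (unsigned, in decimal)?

vd[2] = 329

VLMAX = (128 × 4) / 64 = 8 lanes
AVL=5 ≤ VLMAX=8, so vl = 5
[0] add(0x74,0xf3) = 0x167
[1] mask-off/keep = 0xce
[2] add(0xa5,0xa4) = 0x149
[3] mask-off/keep = 0x7d
[4] add(0x51,0xf6) = 0x147
[5] tail/keep = 0x5d
[6] tail/keep = 0x89
[7] tail/keep = 0x5a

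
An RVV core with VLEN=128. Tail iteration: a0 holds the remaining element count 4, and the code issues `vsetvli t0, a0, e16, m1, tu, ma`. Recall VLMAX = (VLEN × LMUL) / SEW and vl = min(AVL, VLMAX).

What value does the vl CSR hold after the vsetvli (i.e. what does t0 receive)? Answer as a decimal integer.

vl = 4

lanes per group: 128·1/16 = 8
vl = min(AVL, VLMAX) = min(4, 8) = 4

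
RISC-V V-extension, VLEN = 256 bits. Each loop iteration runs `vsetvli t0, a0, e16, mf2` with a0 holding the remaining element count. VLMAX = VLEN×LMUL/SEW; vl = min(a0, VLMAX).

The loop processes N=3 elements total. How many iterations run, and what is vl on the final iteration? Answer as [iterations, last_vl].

[iterations, last_vl] = [1, 3]

VLMAX = (256 × 1/2) / 16 = 8 lanes
3 elements at 8/iter → 1 passes, remainder 3 on the last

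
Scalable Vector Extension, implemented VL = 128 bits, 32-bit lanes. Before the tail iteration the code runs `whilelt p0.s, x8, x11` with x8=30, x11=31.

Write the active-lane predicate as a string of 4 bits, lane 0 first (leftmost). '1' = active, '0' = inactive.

predicate = 1000

128-bit reg / 32-bit elem → 4 lanes
whilelt: lane j active iff 30+j < 31 → j < 1 → 1 active
bits (lane 0 leftmost): 1000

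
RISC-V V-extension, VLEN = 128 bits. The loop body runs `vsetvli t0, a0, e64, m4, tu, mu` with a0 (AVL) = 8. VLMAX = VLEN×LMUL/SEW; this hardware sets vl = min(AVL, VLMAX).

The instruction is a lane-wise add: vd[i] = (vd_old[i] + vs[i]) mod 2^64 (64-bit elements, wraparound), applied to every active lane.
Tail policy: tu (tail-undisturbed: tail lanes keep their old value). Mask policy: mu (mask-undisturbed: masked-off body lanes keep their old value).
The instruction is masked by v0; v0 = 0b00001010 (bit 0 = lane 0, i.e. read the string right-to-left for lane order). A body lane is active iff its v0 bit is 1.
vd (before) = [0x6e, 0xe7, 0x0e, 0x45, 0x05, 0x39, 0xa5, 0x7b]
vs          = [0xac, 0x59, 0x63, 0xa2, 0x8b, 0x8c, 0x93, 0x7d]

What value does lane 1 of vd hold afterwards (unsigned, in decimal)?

vd[1] = 320

lanes per group: 128·4/64 = 8
vl = min(AVL, VLMAX) = min(8, 8) = 8
[0] mask-off/keep = 0x6e
[1] add(0xe7,0x59) = 0x140
[2] mask-off/keep = 0x0e
[3] add(0x45,0xa2) = 0xe7
[4] mask-off/keep = 0x05
[5] mask-off/keep = 0x39
[6] mask-off/keep = 0xa5
[7] mask-off/keep = 0x7b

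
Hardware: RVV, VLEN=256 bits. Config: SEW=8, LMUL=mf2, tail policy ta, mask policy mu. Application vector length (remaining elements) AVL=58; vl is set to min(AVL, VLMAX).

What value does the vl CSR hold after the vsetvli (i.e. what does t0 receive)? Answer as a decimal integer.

vl = 16

lanes per group: 256·1/2/8 = 16
AVL=58 > VLMAX=16, so vl = 16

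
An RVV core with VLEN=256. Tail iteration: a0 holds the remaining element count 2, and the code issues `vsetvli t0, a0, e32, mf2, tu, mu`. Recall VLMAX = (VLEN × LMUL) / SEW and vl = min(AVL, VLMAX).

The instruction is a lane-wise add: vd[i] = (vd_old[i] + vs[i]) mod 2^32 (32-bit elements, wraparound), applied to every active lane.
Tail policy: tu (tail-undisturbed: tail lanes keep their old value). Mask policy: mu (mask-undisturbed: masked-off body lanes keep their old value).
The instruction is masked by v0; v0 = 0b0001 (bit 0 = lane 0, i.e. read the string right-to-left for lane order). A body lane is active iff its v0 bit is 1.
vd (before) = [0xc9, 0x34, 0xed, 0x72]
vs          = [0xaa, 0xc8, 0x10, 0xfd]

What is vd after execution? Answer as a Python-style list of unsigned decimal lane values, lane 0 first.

VLMAX = VLEN×LMUL/SEW = 256×1/2/32 = 4
vl ← min(2, 4) = 2
[0] add(0xc9,0xaa) = 0x173
[1] mask-off/keep = 0x34
[2] tail/keep = 0xed
[3] tail/keep = 0x72

vd = [371, 52, 237, 114]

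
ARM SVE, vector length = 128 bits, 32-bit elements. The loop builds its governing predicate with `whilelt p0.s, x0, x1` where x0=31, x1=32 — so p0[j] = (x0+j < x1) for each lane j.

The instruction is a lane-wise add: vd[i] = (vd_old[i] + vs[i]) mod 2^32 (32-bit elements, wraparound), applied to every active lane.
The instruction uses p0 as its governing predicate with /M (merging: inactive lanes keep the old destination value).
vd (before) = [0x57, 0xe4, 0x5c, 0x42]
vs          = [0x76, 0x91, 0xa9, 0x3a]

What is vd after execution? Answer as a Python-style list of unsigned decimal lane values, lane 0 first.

vd = [205, 228, 92, 66]

lane count: 128 div 32 = 4
whilelt: lane j active iff 31+j < 32 → j < 1 → 1 active
vd[0] add(0x57,0x76) -> 0xcd
vd[1] tail/keep -> 0xe4
vd[2] tail/keep -> 0x5c
vd[3] tail/keep -> 0x42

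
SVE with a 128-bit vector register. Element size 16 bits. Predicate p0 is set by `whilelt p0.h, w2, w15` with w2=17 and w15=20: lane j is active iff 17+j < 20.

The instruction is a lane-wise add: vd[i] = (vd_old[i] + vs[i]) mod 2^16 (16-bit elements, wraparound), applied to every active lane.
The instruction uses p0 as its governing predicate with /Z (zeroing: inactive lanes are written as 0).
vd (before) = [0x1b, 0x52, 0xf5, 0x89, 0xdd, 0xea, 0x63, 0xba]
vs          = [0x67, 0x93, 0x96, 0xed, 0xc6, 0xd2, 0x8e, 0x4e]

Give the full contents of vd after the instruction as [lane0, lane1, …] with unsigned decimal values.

128-bit reg / 16-bit elem → 8 lanes
whilelt: lane j active iff 17+j < 20 → j < 3 → 3 active
  i=0: add(0x1b,0x67) → 130
  i=1: add(0x52,0x93) → 229
  i=2: add(0xf5,0x96) → 395
  i=3: tail/zero → 0
  i=4: tail/zero → 0
  i=5: tail/zero → 0
  i=6: tail/zero → 0
  i=7: tail/zero → 0

vd = [130, 229, 395, 0, 0, 0, 0, 0]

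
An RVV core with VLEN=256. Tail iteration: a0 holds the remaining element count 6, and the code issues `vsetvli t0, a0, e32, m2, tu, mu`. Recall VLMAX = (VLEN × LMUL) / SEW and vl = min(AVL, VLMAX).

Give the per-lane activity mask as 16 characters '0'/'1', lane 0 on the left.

predicate = 1111110000000000

lanes per group: 256·2/32 = 16
AVL=6 ≤ VLMAX=16, so vl = 6
bits (lane 0 leftmost): 1111110000000000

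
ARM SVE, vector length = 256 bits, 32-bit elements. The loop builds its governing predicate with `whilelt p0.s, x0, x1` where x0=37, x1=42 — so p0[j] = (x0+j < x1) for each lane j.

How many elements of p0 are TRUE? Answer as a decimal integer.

vl = 5

register lanes = 256/32 = 8
active while 37+j < 42, i.e. j ∈ [0,5) capped at 8 ⇒ 5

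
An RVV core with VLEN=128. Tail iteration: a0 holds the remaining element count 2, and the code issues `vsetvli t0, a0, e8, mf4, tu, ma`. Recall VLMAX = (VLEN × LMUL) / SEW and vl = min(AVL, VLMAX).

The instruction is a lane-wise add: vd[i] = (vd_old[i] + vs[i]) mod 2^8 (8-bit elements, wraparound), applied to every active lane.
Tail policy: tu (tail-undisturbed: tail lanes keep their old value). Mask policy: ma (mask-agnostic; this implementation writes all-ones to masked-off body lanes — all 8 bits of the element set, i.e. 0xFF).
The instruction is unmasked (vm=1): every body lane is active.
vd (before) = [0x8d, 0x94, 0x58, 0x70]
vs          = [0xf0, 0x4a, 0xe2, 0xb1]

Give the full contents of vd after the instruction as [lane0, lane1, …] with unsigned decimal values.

vd = [125, 222, 88, 112]

VLMAX = VLEN×LMUL/SEW = 128×1/4/8 = 4
vl ← min(2, 4) = 2
  i=0: add(0x8d,0xf0) → 125
  i=1: add(0x94,0x4a) → 222
  i=2: tail/keep → 88
  i=3: tail/keep → 112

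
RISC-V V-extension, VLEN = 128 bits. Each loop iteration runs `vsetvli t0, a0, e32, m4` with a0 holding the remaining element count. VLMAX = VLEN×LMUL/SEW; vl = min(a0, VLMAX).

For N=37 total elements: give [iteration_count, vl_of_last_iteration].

VLMAX = VLEN×LMUL/SEW = 128×4/32 = 16
N=37: ⌈37/16⌉ = 3 iters; last vl = 37 − 2×16 = 5

[iterations, last_vl] = [3, 5]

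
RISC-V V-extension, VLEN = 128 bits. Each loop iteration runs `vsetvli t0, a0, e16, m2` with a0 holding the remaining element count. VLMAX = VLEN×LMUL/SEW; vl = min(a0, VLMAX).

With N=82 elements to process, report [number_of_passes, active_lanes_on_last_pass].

VLMAX = (128 × 2) / 16 = 16 lanes
iterations = ceil(82/16) = 6; final-pass vl = 2

[iterations, last_vl] = [6, 2]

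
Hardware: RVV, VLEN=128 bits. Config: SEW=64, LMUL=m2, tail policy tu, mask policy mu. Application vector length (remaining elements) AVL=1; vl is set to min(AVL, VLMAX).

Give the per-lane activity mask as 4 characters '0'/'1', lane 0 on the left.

predicate = 1000

VLMAX = (128 × 2) / 64 = 4 lanes
AVL=1 ≤ VLMAX=4, so vl = 1
bits (lane 0 leftmost): 1000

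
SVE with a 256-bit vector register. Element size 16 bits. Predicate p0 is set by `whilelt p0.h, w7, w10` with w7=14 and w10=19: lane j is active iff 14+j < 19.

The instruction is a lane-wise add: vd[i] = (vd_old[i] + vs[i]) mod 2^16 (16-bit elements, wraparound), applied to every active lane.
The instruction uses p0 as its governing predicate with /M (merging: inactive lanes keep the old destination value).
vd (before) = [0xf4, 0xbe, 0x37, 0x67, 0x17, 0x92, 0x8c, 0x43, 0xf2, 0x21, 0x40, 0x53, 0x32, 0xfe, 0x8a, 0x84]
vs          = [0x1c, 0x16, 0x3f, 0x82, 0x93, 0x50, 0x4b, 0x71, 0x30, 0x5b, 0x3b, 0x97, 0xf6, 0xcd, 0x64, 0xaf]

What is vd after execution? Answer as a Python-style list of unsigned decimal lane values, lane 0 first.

lane count: 256 div 16 = 16
p0[j] = (14+j < 19); true for j=0..4 → 5 lanes set
[0] add(0xf4,0x1c) = 0x110
[1] add(0xbe,0x16) = 0xd4
[2] add(0x37,0x3f) = 0x76
[3] add(0x67,0x82) = 0xe9
[4] add(0x17,0x93) = 0xaa
[5] tail/keep = 0x92
[6] tail/keep = 0x8c
[7] tail/keep = 0x43
[8] tail/keep = 0xf2
[9] tail/keep = 0x21
[10] tail/keep = 0x40
[11] tail/keep = 0x53
[12] tail/keep = 0x32
[13] tail/keep = 0xfe
[14] tail/keep = 0x8a
[15] tail/keep = 0x84

vd = [272, 212, 118, 233, 170, 146, 140, 67, 242, 33, 64, 83, 50, 254, 138, 132]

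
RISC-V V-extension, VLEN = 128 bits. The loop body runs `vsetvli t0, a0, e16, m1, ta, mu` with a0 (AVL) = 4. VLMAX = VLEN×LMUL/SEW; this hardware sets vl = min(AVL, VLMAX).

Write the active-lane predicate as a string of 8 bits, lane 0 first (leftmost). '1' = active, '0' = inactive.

predicate = 11110000

VLMAX = VLEN×LMUL/SEW = 128×1/16 = 8
vl ← min(4, 8) = 4
bits (lane 0 leftmost): 11110000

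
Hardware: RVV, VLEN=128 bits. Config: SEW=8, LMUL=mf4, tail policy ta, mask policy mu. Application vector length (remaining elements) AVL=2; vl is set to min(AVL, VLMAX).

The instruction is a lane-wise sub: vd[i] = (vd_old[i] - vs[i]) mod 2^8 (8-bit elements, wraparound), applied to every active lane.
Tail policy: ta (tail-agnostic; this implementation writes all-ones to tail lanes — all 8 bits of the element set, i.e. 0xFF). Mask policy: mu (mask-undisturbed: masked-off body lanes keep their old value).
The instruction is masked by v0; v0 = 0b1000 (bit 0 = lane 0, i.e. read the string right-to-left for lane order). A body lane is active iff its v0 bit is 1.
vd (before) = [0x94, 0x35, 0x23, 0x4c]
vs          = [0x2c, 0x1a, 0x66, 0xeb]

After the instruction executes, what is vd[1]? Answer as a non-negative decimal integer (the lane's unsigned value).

VLMAX = (128 × 1/4) / 8 = 4 lanes
vl = min(AVL, VLMAX) = min(2, 4) = 2
  i=0: mask-off/keep → 148
  i=1: mask-off/keep → 53
  i=2: tail/ones → 255
  i=3: tail/ones → 255

vd[1] = 53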